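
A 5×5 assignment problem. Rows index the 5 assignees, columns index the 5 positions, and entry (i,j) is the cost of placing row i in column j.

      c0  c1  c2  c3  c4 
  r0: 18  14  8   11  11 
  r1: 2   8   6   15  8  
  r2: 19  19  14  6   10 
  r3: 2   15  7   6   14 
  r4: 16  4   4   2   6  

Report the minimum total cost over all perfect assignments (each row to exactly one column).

optimal assignment: row0→col2 (cost 8), row1→col4 (cost 8), row2→col3 (cost 6), row3→col0 (cost 2), row4→col1 (cost 4)
total = 8 + 8 + 6 + 2 + 4 = 28

Minimum assignment cost: 28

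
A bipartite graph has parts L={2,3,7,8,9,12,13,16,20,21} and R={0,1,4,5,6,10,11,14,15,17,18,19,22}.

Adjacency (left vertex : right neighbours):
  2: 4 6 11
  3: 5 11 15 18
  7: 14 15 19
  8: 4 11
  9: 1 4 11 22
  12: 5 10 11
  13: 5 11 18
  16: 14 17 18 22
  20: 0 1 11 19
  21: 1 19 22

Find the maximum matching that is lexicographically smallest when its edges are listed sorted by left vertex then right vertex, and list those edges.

|M| = 10 (so the lex-smallest maximum matching has 10 edges)
process left vertices in ascending order; for each, take the smallest-labelled available neighbour that still permits 10 edges overall, or leave it unmatched if none does
lex-smallest matching: {2-4, 3-5, 7-14, 8-11, 9-1, 12-10, 13-18, 16-17, 20-0, 21-19}

Lex-smallest maximum matching: {(2,4), (3,5), (7,14), (8,11), (9,1), (12,10), (13,18), (16,17), (20,0), (21,19)}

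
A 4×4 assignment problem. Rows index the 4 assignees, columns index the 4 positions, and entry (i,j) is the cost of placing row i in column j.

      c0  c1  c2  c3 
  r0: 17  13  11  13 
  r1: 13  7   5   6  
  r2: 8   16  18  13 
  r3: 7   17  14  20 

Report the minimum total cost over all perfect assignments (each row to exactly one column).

one of 2 optimal assignments: row0→col1 (cost 13), row1→col2 (cost 5), row2→col3 (cost 13), row3→col0 (cost 7)
total = 13 + 5 + 13 + 7 = 38

Minimum assignment cost: 38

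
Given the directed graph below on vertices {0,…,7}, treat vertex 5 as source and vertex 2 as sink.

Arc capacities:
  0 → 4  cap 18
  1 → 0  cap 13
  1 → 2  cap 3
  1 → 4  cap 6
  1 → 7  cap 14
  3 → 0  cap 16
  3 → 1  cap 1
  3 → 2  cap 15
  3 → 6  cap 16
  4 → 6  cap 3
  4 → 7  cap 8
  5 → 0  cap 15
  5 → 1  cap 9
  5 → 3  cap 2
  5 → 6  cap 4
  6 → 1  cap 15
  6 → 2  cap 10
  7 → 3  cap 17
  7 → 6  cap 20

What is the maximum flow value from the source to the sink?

Maximum flow value: 26

augment #1: 5→1→2 bottleneck 3, total now 3
augment #2: 5→3→2 bottleneck 2, total now 5
augment #3: 5→6→2 bottleneck 4, total now 9
augment #4: 5→0→4→6→2 bottleneck 3, total now 12
augment #5: 5→1→7→3→2 bottleneck 6, total now 18
augment #6: 5→0→4→7→3→2 bottleneck 7, total now 25
augment #7: 5→0→4→7→6→2 bottleneck 1, total now 26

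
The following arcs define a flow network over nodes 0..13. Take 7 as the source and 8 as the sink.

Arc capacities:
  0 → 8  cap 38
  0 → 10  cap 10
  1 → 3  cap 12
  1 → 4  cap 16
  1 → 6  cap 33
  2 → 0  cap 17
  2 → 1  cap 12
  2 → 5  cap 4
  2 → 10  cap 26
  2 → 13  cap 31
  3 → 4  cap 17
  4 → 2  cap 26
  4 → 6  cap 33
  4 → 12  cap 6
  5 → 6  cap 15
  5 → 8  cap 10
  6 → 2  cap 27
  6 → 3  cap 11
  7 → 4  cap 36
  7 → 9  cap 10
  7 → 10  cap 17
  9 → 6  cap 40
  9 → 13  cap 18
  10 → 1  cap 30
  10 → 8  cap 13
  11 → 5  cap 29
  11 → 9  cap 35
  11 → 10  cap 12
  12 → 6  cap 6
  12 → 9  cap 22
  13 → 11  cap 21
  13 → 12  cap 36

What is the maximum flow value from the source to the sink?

augment #1: 7→10→8 bottleneck 13, total now 13
augment #2: 7→4→2→0→8 bottleneck 17, total now 30
augment #3: 7→4→2→5→8 bottleneck 4, total now 34
augment #4: 7→9→13→11→5→8 bottleneck 6, total now 40

Maximum flow value: 40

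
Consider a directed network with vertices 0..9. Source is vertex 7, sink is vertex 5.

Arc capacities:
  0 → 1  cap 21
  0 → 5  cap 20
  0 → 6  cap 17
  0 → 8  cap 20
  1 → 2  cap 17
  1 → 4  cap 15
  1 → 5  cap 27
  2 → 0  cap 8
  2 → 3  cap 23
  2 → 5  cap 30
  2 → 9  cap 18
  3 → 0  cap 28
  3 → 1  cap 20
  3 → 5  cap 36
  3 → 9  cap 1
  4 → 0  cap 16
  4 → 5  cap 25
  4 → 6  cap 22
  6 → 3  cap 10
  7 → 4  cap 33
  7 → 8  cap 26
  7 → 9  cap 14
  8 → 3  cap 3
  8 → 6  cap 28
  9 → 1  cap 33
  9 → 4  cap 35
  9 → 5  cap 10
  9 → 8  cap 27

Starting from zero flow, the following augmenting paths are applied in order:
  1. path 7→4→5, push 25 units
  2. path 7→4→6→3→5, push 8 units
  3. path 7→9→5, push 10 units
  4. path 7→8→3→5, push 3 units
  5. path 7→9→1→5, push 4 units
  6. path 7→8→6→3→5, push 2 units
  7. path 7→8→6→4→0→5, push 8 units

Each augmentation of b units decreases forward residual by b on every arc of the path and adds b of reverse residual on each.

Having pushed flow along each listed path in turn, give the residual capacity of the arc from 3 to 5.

after path 1 (7→4→5, push 25): res(3,5)=36
after path 2 (7→4→6→3→5, push 8): res(3,5)=28
after path 3 (7→9→5, push 10): res(3,5)=28
after path 4 (7→8→3→5, push 3): res(3,5)=25
after path 5 (7→9→1→5, push 4): res(3,5)=25
after path 6 (7→8→6→3→5, push 2): res(3,5)=23
after path 7 (7→8→6→4→0→5, push 8): res(3,5)=23

Residual capacity of (3,5): 23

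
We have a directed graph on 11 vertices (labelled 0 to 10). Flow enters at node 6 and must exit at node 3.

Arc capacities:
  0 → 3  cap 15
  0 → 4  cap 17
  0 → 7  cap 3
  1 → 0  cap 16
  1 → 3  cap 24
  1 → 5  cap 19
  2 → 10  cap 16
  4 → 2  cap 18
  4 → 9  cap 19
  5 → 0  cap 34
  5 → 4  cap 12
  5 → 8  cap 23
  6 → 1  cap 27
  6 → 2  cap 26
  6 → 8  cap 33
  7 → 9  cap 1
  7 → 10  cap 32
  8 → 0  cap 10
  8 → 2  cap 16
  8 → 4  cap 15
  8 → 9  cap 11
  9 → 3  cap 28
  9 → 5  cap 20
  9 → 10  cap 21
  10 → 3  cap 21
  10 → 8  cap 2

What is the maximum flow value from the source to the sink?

Maximum flow value: 76

augment #1: 6→1→3 bottleneck 24, total now 24
augment #2: 6→1→0→3 bottleneck 3, total now 27
augment #3: 6→2→10→3 bottleneck 16, total now 43
augment #4: 6→8→0→3 bottleneck 10, total now 53
augment #5: 6→8→9→3 bottleneck 11, total now 64
augment #6: 6→8→4→9→3 bottleneck 12, total now 76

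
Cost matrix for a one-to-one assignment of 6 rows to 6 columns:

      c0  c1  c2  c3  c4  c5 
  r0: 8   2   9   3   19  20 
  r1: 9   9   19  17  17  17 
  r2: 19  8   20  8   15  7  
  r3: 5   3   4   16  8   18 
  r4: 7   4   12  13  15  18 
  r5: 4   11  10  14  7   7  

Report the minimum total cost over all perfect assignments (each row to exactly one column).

optimal assignment: row0→col3 (cost 3), row1→col0 (cost 9), row2→col5 (cost 7), row3→col2 (cost 4), row4→col1 (cost 4), row5→col4 (cost 7)
total = 3 + 9 + 7 + 4 + 4 + 7 = 34

Minimum assignment cost: 34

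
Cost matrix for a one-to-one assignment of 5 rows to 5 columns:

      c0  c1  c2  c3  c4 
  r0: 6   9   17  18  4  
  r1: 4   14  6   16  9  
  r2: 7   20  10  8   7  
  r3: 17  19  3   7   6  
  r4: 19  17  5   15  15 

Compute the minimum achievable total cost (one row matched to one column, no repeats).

Minimum assignment cost: 32

one of 2 optimal assignments: row0→col1 (cost 9), row1→col0 (cost 4), row2→col3 (cost 8), row3→col4 (cost 6), row4→col2 (cost 5)
total = 9 + 4 + 8 + 6 + 5 = 32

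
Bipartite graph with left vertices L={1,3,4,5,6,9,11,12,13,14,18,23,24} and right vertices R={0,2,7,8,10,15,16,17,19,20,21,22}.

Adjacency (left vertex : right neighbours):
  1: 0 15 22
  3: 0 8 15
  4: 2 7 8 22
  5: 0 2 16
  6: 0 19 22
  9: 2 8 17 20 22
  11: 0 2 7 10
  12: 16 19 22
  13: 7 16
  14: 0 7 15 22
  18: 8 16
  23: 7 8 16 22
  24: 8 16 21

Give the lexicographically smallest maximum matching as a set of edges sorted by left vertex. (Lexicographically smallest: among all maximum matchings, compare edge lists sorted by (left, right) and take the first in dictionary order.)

|M| = 11 (so the lex-smallest maximum matching has 11 edges)
process left vertices in ascending order; for each, take the smallest-labelled available neighbour that still permits 11 edges overall, or leave it unmatched if none does
lex-smallest matching: {1-0, 3-8, 4-2, 5-16, 6-19, 9-17, 11-10, 12-22, 13-7, 14-15, 24-21}

Lex-smallest maximum matching: {(1,0), (3,8), (4,2), (5,16), (6,19), (9,17), (11,10), (12,22), (13,7), (14,15), (24,21)}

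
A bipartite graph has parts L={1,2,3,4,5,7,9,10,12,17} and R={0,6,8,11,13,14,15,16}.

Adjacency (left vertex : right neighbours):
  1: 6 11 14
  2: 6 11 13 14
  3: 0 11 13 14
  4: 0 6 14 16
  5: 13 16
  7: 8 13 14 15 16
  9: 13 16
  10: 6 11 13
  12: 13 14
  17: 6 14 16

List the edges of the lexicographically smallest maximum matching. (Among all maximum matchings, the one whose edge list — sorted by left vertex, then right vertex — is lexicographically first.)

|M| = 7 (so the lex-smallest maximum matching has 7 edges)
process left vertices in ascending order; for each, take the smallest-labelled available neighbour that still permits 7 edges overall, or leave it unmatched if none does
lex-smallest matching: {1-6, 2-11, 3-0, 4-14, 5-13, 7-8, 9-16}

Lex-smallest maximum matching: {(1,6), (2,11), (3,0), (4,14), (5,13), (7,8), (9,16)}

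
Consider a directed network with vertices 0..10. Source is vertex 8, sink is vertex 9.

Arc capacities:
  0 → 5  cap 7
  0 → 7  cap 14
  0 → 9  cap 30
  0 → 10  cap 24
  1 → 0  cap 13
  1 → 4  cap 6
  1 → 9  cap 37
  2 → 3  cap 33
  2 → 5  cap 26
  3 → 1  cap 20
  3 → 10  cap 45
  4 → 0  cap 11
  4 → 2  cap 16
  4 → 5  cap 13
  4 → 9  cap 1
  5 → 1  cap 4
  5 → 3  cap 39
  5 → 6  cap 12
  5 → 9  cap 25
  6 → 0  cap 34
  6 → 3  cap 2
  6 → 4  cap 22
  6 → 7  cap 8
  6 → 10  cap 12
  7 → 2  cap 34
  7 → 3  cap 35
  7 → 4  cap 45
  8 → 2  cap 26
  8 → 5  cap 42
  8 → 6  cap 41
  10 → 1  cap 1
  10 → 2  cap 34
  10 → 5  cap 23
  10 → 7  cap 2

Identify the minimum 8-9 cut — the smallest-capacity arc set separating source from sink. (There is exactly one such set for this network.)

Min-cut arcs: {(0,9), (3,1), (4,9), (5,1), (5,9), (10,1)} (total capacity 81)

augment #1: 8→5→9 push 25
augment #2: 8→5→1→9 push 4
augment #3: 8→6→0→9 push 30
augment #4: 8→6→4→9 push 1
augment #5: 8→2→3→1→9 push 20
augment #6: 8→6→10→1→9 push 1
max flow = 81; residual-reachable set from 8 gives S-side
cut edges (S→T): {(0,9), (3,1), (4,9), (5,1), (5,9), (10,1)} total cap 81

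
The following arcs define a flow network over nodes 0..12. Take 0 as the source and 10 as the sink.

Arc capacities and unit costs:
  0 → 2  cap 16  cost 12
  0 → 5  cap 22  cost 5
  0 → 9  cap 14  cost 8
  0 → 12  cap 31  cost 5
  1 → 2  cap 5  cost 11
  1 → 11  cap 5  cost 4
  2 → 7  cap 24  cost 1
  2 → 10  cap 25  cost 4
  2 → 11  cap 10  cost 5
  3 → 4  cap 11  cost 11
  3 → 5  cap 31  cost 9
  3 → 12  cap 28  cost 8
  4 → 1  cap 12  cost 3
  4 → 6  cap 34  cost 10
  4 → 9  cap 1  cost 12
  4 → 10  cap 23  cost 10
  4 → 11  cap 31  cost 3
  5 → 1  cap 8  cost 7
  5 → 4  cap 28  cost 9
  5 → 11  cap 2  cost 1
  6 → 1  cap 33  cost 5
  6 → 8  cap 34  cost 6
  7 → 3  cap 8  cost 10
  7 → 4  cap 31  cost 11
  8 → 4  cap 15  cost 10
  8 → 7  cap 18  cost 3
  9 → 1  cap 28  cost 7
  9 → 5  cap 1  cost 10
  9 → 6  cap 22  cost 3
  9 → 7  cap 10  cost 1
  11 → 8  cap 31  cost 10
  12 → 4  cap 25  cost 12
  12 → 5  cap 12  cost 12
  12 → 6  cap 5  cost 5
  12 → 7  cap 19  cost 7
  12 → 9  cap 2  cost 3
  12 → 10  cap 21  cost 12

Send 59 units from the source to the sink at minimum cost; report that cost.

shortest-cost path #1: 0→2→10 push 16 @ unit cost 16 (adds 256)
shortest-cost path #2: 0→12→10 push 21 @ unit cost 17 (adds 357)
shortest-cost path #3: 0→5→4→10 push 22 @ unit cost 24 (adds 528)
total cost = 1141

Minimum cost for 59 units: 1141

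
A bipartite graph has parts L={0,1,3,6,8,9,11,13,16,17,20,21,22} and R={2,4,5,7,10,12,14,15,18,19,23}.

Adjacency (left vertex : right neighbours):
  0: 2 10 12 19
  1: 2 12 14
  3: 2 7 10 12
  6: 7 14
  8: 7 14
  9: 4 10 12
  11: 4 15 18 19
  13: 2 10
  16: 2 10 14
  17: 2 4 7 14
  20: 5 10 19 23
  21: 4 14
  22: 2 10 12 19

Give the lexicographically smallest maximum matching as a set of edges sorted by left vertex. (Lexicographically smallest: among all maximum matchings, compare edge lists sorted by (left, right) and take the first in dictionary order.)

Lex-smallest maximum matching: {(0,2), (1,12), (3,7), (6,14), (9,4), (11,15), (13,10), (20,5), (22,19)}

|M| = 9 (so the lex-smallest maximum matching has 9 edges)
process left vertices in ascending order; for each, take the smallest-labelled available neighbour that still permits 9 edges overall, or leave it unmatched if none does
lex-smallest matching: {0-2, 1-12, 3-7, 6-14, 9-4, 11-15, 13-10, 20-5, 22-19}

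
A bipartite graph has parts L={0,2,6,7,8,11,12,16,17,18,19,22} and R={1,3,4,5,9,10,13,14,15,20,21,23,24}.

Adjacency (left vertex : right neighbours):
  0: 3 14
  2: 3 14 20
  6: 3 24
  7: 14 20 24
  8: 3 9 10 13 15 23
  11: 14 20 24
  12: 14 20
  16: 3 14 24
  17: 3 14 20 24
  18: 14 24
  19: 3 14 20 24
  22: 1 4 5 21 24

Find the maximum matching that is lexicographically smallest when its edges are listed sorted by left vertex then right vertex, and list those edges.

Lex-smallest maximum matching: {(0,3), (2,14), (6,24), (7,20), (8,9), (22,1)}

|M| = 6 (so the lex-smallest maximum matching has 6 edges)
process left vertices in ascending order; for each, take the smallest-labelled available neighbour that still permits 6 edges overall, or leave it unmatched if none does
lex-smallest matching: {0-3, 2-14, 6-24, 7-20, 8-9, 22-1}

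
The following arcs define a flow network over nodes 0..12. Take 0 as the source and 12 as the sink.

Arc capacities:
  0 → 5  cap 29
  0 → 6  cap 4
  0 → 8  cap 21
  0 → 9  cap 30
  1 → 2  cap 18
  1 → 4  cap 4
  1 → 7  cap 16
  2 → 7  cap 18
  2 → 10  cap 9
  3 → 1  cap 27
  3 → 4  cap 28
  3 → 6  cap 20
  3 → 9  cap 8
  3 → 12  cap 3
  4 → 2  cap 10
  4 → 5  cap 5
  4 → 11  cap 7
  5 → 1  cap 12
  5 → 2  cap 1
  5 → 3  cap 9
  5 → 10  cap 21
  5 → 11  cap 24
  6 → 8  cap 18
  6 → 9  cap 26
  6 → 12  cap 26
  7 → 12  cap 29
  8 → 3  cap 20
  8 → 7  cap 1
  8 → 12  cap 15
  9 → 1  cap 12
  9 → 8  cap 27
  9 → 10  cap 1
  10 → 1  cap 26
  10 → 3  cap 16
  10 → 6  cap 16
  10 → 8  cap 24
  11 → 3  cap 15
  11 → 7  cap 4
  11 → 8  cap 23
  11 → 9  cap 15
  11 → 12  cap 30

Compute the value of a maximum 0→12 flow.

augment #1: 0→6→12 bottleneck 4, total now 4
augment #2: 0→8→12 bottleneck 15, total now 19
augment #3: 0→5→3→12 bottleneck 3, total now 22
augment #4: 0→5→11→12 bottleneck 24, total now 46
augment #5: 0→8→7→12 bottleneck 1, total now 47
augment #6: 0→5→1→7→12 bottleneck 2, total now 49
augment #7: 0→8→3→6→12 bottleneck 5, total now 54
augment #8: 0→9→1→7→12 bottleneck 12, total now 66
augment #9: 0→9→10→6→12 bottleneck 1, total now 67
augment #10: 0→9→8→3→6→12 bottleneck 15, total now 82

Maximum flow value: 82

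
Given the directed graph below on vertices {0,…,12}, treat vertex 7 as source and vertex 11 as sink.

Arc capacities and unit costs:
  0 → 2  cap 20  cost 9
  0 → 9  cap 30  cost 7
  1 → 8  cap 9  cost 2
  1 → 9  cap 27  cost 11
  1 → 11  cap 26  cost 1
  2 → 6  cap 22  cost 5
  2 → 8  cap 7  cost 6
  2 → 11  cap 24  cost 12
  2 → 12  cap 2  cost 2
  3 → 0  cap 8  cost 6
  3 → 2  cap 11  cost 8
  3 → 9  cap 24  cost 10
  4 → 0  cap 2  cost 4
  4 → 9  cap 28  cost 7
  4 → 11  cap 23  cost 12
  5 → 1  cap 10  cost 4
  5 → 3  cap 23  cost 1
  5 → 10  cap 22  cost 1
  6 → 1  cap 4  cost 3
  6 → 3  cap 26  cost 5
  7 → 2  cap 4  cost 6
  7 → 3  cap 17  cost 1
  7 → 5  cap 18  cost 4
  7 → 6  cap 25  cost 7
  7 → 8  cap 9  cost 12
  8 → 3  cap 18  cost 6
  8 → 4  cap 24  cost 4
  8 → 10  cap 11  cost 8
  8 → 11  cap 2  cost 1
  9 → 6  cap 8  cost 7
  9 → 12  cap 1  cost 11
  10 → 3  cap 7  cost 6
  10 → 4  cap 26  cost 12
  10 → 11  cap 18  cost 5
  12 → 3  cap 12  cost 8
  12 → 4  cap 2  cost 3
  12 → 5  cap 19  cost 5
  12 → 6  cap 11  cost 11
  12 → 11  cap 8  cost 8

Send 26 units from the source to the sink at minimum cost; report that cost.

shortest-cost path #1: 7→5→1→11 push 10 @ unit cost 9 (adds 90)
shortest-cost path #2: 7→5→10→11 push 8 @ unit cost 10 (adds 80)
shortest-cost path #3: 7→6→1→11 push 4 @ unit cost 11 (adds 44)
shortest-cost path #4: 7→8→11 push 2 @ unit cost 13 (adds 26)
shortest-cost path #5: 7→2→12→11 push 2 @ unit cost 16 (adds 32)
total cost = 272

Minimum cost for 26 units: 272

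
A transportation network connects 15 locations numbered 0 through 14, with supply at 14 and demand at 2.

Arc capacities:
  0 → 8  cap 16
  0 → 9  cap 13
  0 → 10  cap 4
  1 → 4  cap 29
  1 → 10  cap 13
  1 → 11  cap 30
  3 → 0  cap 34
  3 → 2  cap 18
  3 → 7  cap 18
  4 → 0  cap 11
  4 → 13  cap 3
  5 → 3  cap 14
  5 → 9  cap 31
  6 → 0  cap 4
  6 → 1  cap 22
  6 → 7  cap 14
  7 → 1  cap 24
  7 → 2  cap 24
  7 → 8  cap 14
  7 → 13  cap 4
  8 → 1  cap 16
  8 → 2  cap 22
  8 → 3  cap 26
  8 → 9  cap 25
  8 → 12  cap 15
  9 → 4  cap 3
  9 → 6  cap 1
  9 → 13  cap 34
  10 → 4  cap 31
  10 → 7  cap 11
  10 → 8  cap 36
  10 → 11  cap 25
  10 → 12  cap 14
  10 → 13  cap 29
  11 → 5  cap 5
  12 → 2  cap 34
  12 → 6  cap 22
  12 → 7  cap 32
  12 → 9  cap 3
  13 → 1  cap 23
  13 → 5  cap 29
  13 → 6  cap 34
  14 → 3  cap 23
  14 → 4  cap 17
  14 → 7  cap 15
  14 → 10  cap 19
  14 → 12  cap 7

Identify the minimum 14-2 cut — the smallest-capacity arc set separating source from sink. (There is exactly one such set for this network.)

Min-cut arcs: {(4,0), (4,13), (14,3), (14,7), (14,10), (14,12)} (total capacity 78)

augment #1: 14→3→2 push 18
augment #2: 14→7→2 push 15
augment #3: 14→12→2 push 7
augment #4: 14→3→7→2 push 5
augment #5: 14→10→7→2 push 4
augment #6: 14→10→8→2 push 15
augment #7: 14→4→0→8→2 push 7
augment #8: 14→4→0→8→12→2 push 4
augment #9: 14→4→13→1→10→12→2 push 3
max flow = 78; residual-reachable set from 14 gives S-side
cut edges (S→T): {(4,0), (4,13), (14,3), (14,7), (14,10), (14,12)} total cap 78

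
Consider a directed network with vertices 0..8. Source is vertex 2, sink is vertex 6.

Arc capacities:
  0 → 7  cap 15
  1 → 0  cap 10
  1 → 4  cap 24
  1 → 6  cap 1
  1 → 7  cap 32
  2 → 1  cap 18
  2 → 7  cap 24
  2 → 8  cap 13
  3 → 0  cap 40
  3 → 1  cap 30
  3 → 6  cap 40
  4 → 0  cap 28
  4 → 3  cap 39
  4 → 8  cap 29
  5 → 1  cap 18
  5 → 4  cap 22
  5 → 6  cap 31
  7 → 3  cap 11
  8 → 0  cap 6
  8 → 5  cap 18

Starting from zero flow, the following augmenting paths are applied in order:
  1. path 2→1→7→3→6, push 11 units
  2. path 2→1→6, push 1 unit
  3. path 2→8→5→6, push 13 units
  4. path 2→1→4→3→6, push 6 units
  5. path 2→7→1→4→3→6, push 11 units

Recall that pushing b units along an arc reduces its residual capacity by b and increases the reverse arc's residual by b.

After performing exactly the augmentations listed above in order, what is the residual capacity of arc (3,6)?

after path 1 (2→1→7→3→6, push 11): res(3,6)=29
after path 2 (2→1→6, push 1): res(3,6)=29
after path 3 (2→8→5→6, push 13): res(3,6)=29
after path 4 (2→1→4→3→6, push 6): res(3,6)=23
after path 5 (2→7→1→4→3→6, push 11): res(3,6)=12

Residual capacity of (3,6): 12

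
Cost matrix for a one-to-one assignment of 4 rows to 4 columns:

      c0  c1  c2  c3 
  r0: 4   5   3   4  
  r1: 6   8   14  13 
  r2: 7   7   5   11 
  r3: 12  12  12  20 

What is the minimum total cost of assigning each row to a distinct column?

Minimum assignment cost: 27

optimal assignment: row0→col3 (cost 4), row1→col0 (cost 6), row2→col2 (cost 5), row3→col1 (cost 12)
total = 4 + 6 + 5 + 12 = 27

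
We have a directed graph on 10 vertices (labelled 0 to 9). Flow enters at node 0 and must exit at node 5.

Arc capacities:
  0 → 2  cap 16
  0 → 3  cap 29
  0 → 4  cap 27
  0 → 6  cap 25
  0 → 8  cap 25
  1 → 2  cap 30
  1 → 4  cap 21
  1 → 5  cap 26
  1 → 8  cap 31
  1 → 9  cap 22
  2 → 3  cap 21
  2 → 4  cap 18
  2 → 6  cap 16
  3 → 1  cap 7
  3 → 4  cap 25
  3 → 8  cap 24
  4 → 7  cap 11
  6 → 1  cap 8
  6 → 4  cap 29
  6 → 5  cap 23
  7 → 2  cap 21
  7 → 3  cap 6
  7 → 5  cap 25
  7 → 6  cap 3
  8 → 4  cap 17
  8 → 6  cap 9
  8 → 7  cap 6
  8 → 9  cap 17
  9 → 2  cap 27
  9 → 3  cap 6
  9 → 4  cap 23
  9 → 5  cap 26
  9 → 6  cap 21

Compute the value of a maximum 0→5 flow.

augment #1: 0→6→5 bottleneck 23, total now 23
augment #2: 0→3→1→5 bottleneck 7, total now 30
augment #3: 0→4→7→5 bottleneck 11, total now 41
augment #4: 0→6→1→5 bottleneck 2, total now 43
augment #5: 0→8→7→5 bottleneck 6, total now 49
augment #6: 0→8→9→5 bottleneck 17, total now 66
augment #7: 0→2→6→1→5 bottleneck 6, total now 72

Maximum flow value: 72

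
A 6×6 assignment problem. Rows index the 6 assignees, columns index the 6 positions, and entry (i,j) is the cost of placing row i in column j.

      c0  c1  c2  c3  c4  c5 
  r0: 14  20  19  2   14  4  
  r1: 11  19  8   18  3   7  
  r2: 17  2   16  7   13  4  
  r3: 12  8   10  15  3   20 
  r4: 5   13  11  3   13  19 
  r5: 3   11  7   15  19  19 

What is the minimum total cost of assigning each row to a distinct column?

optimal assignment: row0→col5 (cost 4), row1→col2 (cost 8), row2→col1 (cost 2), row3→col4 (cost 3), row4→col3 (cost 3), row5→col0 (cost 3)
total = 4 + 8 + 2 + 3 + 3 + 3 = 23

Minimum assignment cost: 23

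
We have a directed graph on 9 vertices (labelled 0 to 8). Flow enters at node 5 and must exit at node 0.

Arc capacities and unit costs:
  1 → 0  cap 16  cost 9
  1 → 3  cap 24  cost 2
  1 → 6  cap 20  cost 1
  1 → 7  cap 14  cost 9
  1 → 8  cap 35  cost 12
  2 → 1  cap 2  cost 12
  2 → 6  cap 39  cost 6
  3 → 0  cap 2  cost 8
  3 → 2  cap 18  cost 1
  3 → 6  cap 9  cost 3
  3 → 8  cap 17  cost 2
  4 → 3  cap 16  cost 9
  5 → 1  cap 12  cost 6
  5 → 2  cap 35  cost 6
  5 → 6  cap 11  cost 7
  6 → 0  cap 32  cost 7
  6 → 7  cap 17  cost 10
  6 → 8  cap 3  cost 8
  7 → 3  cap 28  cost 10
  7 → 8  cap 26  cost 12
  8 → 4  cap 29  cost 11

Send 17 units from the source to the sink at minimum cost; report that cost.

shortest-cost path #1: 5→6→0 push 11 @ unit cost 14 (adds 154)
shortest-cost path #2: 5→1→6→0 push 6 @ unit cost 14 (adds 84)
total cost = 238

Minimum cost for 17 units: 238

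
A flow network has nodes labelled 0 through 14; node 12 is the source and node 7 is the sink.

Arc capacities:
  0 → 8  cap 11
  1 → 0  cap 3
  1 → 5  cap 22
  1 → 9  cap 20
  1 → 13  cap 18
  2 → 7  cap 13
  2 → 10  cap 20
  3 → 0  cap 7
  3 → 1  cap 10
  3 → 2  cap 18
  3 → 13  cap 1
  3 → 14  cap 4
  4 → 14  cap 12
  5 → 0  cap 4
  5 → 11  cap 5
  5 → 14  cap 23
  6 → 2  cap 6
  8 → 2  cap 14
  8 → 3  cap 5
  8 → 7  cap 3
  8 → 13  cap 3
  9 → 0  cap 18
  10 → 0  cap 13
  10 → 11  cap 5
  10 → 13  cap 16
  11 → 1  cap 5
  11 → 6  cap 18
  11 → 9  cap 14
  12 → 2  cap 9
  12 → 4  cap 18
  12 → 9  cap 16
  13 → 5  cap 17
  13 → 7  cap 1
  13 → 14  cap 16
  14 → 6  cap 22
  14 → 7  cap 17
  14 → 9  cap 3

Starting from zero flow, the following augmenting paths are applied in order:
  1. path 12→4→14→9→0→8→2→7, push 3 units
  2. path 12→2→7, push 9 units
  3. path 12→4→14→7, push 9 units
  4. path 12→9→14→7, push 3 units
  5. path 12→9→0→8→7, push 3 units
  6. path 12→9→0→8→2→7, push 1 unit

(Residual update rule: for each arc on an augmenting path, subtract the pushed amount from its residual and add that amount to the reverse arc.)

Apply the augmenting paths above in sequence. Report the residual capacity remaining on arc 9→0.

after path 1 (12→4→14→9→0→8→2→7, push 3): res(9,0)=15
after path 2 (12→2→7, push 9): res(9,0)=15
after path 3 (12→4→14→7, push 9): res(9,0)=15
after path 4 (12→9→14→7, push 3): res(9,0)=15
after path 5 (12→9→0→8→7, push 3): res(9,0)=12
after path 6 (12→9→0→8→2→7, push 1): res(9,0)=11

Residual capacity of (9,0): 11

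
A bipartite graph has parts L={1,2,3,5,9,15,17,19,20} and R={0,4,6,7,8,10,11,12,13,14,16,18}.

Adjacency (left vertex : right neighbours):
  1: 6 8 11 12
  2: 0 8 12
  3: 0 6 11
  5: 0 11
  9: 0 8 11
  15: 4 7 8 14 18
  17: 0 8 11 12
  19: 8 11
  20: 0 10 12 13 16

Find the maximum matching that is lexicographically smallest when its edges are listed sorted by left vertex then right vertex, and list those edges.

Lex-smallest maximum matching: {(1,6), (2,0), (3,11), (9,8), (15,4), (17,12), (20,10)}

|M| = 7 (so the lex-smallest maximum matching has 7 edges)
process left vertices in ascending order; for each, take the smallest-labelled available neighbour that still permits 7 edges overall, or leave it unmatched if none does
lex-smallest matching: {1-6, 2-0, 3-11, 9-8, 15-4, 17-12, 20-10}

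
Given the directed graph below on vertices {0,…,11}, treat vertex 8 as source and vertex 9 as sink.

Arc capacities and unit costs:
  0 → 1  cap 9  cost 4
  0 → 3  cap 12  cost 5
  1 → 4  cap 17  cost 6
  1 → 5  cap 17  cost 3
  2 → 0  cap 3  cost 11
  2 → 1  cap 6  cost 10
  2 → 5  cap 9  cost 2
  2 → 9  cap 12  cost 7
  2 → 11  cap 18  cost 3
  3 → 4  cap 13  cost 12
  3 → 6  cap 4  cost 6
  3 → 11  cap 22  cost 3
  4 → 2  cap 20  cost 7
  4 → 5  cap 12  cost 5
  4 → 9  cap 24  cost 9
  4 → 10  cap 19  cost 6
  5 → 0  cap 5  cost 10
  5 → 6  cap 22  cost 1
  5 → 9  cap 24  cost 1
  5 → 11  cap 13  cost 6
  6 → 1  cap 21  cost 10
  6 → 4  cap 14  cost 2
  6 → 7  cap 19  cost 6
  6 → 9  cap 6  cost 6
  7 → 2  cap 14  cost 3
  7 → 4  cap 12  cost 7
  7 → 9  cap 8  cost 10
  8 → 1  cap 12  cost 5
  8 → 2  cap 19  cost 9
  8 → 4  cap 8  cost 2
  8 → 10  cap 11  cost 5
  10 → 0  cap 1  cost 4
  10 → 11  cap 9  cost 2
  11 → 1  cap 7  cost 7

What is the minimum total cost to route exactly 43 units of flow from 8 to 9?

Minimum cost for 43 units: 539

shortest-cost path #1: 8→4→5→9 push 8 @ unit cost 8 (adds 64)
shortest-cost path #2: 8→1→5→9 push 12 @ unit cost 9 (adds 108)
shortest-cost path #3: 8→2→5→9 push 4 @ unit cost 12 (adds 48)
shortest-cost path #4: 8→2→5→4→9 push 5 @ unit cost 15 (adds 75)
shortest-cost path #5: 8→2→9 push 10 @ unit cost 16 (adds 160)
shortest-cost path #6: 8→10→0→1→5→4→9 push 1 @ unit cost 20 (adds 20)
shortest-cost path #7: 8→10→11→1→5→4→9 push 2 @ unit cost 21 (adds 42)
shortest-cost path #8: 8→10→11→1→5→2→9 push 1 @ unit cost 22 (adds 22)
total cost = 539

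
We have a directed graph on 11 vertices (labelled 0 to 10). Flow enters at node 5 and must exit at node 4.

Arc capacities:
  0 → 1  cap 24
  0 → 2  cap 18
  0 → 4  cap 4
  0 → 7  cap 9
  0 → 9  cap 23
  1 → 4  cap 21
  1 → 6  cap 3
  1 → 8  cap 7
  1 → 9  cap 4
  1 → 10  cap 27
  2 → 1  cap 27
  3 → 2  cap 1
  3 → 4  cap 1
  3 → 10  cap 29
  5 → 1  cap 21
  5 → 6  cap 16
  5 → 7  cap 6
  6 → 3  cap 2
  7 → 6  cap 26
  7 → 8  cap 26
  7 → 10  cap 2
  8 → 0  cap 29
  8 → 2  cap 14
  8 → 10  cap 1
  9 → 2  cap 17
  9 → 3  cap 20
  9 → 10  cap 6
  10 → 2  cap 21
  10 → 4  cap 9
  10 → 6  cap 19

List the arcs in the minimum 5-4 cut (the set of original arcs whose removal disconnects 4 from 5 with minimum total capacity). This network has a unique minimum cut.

augment #1: 5→1→4 push 21
augment #2: 5→6→3→4 push 1
augment #3: 5→7→10→4 push 2
augment #4: 5→6→3→10→4 push 1
augment #5: 5→7→8→0→4 push 4
max flow = 29; residual-reachable set from 5 gives S-side
cut edges (S→T): {(5,1), (5,7), (6,3)} total cap 29

Min-cut arcs: {(5,1), (5,7), (6,3)} (total capacity 29)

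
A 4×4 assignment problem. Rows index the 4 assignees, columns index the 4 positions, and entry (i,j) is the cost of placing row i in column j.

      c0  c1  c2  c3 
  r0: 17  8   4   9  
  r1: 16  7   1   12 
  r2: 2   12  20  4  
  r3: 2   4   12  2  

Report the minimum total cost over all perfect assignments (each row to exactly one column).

optimal assignment: row0→col1 (cost 8), row1→col2 (cost 1), row2→col0 (cost 2), row3→col3 (cost 2)
total = 8 + 1 + 2 + 2 = 13

Minimum assignment cost: 13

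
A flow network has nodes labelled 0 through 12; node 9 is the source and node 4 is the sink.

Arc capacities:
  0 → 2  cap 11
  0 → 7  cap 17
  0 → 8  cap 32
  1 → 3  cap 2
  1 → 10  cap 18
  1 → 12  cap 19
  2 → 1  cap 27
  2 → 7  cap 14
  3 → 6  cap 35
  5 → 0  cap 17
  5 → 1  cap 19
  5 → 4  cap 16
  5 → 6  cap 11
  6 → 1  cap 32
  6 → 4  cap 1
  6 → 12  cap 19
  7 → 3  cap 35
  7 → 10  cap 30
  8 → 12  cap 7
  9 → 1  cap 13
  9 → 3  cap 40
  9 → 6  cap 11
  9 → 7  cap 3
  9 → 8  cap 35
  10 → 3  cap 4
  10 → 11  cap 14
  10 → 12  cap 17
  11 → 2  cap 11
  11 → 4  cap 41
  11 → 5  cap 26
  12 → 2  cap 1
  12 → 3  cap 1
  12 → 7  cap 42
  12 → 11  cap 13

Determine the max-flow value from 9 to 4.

Maximum flow value: 28

augment #1: 9→6→4 bottleneck 1, total now 1
augment #2: 9→1→10→11→4 bottleneck 13, total now 14
augment #3: 9→6→12→11→4 bottleneck 10, total now 24
augment #4: 9→7→10→11→4 bottleneck 1, total now 25
augment #5: 9→8→12→11→4 bottleneck 3, total now 28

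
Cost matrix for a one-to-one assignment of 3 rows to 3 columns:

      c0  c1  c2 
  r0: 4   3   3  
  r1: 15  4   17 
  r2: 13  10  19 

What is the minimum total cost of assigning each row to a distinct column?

optimal assignment: row0→col2 (cost 3), row1→col1 (cost 4), row2→col0 (cost 13)
total = 3 + 4 + 13 = 20

Minimum assignment cost: 20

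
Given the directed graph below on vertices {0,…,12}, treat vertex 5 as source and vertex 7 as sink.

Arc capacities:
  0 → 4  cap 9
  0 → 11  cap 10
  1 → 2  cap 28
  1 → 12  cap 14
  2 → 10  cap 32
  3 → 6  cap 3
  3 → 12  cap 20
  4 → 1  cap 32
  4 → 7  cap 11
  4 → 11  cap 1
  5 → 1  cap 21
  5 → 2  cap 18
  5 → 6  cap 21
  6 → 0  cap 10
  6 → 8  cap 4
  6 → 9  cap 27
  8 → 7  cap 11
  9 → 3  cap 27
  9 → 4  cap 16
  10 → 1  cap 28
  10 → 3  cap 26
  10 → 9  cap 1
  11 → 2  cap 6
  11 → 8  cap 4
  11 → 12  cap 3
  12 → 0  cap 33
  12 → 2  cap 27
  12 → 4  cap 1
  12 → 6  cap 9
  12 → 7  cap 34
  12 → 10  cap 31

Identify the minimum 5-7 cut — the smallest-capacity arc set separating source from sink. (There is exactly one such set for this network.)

Min-cut arcs: {(4,7), (6,8), (11,8), (12,7)} (total capacity 53)

augment #1: 5→1→12→7 push 14
augment #2: 5→6→8→7 push 4
augment #3: 5→6→0→4→7 push 9
augment #4: 5→6→9→4→7 push 2
augment #5: 5→2→10→3→12→7 push 18
augment #6: 5→6→0→11→8→7 push 1
augment #7: 5→6→9→3→12→7 push 2
augment #8: 5→6→9→4→11→8→7 push 1
augment #9: 5→6→9→4→0→11→8→7 push 2
max flow = 53; residual-reachable set from 5 gives S-side
cut edges (S→T): {(4,7), (6,8), (11,8), (12,7)} total cap 53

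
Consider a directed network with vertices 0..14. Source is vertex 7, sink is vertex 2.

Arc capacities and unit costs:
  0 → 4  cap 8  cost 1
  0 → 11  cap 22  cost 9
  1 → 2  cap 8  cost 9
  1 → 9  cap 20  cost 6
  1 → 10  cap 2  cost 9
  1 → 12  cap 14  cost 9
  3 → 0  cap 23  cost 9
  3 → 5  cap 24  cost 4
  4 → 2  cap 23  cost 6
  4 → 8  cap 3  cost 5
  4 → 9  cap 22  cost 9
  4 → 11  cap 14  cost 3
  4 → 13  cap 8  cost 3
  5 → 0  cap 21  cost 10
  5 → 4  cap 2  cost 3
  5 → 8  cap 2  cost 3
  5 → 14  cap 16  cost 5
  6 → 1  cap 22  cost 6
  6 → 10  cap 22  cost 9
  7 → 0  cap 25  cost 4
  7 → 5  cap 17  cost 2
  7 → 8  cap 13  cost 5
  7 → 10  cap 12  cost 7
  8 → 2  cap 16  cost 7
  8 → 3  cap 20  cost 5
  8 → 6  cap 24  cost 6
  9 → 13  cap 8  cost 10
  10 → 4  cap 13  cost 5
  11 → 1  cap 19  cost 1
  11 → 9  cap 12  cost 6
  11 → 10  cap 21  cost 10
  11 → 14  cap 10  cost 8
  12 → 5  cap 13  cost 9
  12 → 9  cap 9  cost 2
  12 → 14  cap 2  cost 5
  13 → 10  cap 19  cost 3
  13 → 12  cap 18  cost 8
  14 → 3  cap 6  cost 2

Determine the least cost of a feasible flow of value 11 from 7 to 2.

Minimum cost for 11 units: 122

shortest-cost path #1: 7→0→4→2 push 8 @ unit cost 11 (adds 88)
shortest-cost path #2: 7→5→4→2 push 2 @ unit cost 11 (adds 22)
shortest-cost path #3: 7→8→2 push 1 @ unit cost 12 (adds 12)
total cost = 122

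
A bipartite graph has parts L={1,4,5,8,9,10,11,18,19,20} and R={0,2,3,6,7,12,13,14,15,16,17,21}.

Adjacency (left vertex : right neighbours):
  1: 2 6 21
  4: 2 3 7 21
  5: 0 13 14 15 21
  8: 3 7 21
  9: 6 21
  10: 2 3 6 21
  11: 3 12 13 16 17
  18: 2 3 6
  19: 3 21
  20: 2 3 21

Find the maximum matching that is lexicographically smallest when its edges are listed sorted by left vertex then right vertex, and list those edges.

|M| = 7 (so the lex-smallest maximum matching has 7 edges)
process left vertices in ascending order; for each, take the smallest-labelled available neighbour that still permits 7 edges overall, or leave it unmatched if none does
lex-smallest matching: {1-2, 4-3, 5-0, 8-7, 9-6, 10-21, 11-12}

Lex-smallest maximum matching: {(1,2), (4,3), (5,0), (8,7), (9,6), (10,21), (11,12)}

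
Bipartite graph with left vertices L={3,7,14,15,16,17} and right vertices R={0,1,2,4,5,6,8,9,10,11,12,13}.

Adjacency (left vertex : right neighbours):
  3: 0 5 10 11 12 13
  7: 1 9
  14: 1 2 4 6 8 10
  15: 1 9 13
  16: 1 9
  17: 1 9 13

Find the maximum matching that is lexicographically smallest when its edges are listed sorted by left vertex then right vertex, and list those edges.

Lex-smallest maximum matching: {(3,0), (7,1), (14,2), (15,9), (17,13)}

|M| = 5 (so the lex-smallest maximum matching has 5 edges)
process left vertices in ascending order; for each, take the smallest-labelled available neighbour that still permits 5 edges overall, or leave it unmatched if none does
lex-smallest matching: {3-0, 7-1, 14-2, 15-9, 17-13}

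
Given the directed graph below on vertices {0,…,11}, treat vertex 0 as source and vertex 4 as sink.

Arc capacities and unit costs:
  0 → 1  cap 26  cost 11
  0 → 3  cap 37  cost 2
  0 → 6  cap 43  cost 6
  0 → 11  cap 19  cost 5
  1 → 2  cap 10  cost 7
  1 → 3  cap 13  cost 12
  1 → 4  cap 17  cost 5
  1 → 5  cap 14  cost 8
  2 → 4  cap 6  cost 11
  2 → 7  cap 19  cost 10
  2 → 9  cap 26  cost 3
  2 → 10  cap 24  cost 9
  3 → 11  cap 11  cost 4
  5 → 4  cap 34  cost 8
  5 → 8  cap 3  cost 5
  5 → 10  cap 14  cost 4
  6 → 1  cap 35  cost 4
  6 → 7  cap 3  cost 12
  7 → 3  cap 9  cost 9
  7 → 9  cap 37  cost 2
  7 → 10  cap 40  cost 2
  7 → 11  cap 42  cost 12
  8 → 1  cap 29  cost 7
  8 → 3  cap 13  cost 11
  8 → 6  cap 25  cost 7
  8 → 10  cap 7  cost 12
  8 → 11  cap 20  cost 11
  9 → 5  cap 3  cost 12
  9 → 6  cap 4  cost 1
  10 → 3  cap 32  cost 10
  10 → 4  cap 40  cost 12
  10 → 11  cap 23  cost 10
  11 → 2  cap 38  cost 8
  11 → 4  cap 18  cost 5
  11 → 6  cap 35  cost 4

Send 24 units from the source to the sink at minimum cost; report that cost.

Minimum cost for 24 units: 270

shortest-cost path #1: 0→11→4 push 18 @ unit cost 10 (adds 180)
shortest-cost path #2: 0→6→1→4 push 6 @ unit cost 15 (adds 90)
total cost = 270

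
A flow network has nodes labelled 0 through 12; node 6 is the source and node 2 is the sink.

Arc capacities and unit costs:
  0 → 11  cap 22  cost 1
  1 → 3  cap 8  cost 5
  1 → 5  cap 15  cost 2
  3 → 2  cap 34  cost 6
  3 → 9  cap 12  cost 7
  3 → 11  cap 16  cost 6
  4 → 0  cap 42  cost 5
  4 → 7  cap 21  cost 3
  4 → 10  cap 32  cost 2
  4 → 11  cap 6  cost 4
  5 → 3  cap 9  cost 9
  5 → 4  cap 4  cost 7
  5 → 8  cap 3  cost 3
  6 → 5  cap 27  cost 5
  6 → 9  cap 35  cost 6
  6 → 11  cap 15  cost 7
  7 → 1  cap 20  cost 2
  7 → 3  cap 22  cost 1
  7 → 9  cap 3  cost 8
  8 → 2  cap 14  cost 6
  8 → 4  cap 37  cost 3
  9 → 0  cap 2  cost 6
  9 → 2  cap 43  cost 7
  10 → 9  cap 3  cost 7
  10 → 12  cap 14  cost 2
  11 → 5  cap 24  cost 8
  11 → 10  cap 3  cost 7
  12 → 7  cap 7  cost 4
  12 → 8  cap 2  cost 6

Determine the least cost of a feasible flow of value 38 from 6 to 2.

shortest-cost path #1: 6→9→2 push 35 @ unit cost 13 (adds 455)
shortest-cost path #2: 6→5→8→2 push 3 @ unit cost 14 (adds 42)
total cost = 497

Minimum cost for 38 units: 497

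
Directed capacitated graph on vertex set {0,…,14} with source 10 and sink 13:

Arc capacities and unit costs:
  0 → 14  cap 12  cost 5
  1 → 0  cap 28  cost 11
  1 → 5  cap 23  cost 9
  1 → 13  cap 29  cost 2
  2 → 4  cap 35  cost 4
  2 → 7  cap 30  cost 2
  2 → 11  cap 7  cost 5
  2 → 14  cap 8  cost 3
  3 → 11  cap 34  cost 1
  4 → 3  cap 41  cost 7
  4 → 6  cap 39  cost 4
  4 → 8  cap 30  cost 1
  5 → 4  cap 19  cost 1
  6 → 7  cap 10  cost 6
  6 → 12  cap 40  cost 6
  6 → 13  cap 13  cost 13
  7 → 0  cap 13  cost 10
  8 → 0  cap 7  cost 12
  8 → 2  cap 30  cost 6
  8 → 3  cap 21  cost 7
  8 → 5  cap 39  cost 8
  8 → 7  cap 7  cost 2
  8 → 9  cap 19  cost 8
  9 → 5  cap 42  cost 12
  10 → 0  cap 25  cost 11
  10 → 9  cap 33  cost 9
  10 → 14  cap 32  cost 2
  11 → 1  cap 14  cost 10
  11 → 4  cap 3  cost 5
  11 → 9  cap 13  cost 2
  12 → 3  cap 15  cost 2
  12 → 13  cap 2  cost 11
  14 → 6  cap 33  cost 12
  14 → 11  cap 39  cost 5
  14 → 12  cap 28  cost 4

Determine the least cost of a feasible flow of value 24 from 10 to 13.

shortest-cost path #1: 10→14→12→13 push 2 @ unit cost 17 (adds 34)
shortest-cost path #2: 10→14→11→1→13 push 14 @ unit cost 19 (adds 266)
shortest-cost path #3: 10→14→6→13 push 8 @ unit cost 27 (adds 216)
total cost = 516

Minimum cost for 24 units: 516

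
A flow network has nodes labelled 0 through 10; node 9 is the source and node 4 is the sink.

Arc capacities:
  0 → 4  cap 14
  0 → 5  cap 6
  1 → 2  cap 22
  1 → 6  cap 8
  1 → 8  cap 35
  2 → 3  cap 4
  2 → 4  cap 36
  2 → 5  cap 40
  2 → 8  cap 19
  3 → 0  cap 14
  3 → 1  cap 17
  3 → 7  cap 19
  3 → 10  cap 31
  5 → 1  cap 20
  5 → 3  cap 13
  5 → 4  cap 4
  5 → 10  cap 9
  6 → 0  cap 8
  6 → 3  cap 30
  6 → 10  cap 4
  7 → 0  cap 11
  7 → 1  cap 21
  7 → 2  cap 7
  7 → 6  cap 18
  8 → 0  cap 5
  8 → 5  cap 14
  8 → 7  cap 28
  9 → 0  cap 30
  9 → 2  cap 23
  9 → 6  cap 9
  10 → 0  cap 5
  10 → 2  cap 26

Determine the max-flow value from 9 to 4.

Maximum flow value: 52

augment #1: 9→0→4 bottleneck 14, total now 14
augment #2: 9→2→4 bottleneck 23, total now 37
augment #3: 9→0→5→4 bottleneck 4, total now 41
augment #4: 9→6→10→2→4 bottleneck 4, total now 45
augment #5: 9→0→5→1→2→4 bottleneck 2, total now 47
augment #6: 9→6→3→1→2→4 bottleneck 5, total now 52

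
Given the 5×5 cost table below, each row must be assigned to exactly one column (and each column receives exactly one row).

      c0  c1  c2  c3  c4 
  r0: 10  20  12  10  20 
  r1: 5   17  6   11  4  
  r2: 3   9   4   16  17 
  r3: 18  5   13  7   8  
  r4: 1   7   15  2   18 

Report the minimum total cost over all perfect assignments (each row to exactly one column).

optimal assignment: row0→col3 (cost 10), row1→col4 (cost 4), row2→col2 (cost 4), row3→col1 (cost 5), row4→col0 (cost 1)
total = 10 + 4 + 4 + 5 + 1 = 24

Minimum assignment cost: 24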